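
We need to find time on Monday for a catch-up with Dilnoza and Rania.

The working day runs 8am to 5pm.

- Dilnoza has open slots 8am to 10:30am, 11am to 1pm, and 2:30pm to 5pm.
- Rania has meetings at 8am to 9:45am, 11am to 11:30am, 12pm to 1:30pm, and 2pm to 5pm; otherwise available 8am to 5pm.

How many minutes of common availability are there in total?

Rania free within 08:00–17:00: 09:45–11:00, 11:30–12:00, 13:30–14:00.
Dilnoza ∩ Rania: 09:45–10:30, 11:30–12:00.
Total common minutes: 45 + 30 = 75.

75 minutes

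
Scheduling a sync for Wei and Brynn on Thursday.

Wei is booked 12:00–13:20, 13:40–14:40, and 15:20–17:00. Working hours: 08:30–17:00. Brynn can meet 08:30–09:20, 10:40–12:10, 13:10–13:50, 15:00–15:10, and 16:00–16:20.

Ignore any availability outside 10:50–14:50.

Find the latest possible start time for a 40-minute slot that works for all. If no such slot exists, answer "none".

11:20

Wei free within 08:30–17:00: 08:30–12:00, 13:20–13:40, 14:40–15:20.
Wei ∩ Brynn: 08:30–09:20, 10:40–12:00, 13:20–13:40, 15:00–15:10.
Restricted to 10:50–14:50: 10:50–12:00, 13:20–13:40.
Windows ≥ 40 min: 10:50–12:00.
Latest start in the last window 10:50–12:00 is 12:00 − 40 min = 11:20.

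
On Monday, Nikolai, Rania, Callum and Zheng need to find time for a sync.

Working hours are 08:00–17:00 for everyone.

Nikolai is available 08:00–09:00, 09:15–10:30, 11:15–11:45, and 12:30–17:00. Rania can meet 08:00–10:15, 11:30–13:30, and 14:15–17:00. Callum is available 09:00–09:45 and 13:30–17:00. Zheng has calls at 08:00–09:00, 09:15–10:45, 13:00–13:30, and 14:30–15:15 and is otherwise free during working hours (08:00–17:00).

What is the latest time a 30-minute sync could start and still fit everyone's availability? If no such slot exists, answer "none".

16:30

Zheng free within 08:00–17:00: 09:00–09:15, 10:45–13:00, 13:30–14:30, 15:15–17:00.
Nikolai ∩ Rania: 08:00–09:00, 09:15–10:15, 11:30–11:45, 12:30–13:30, 14:15–17:00.
Nikolai ∩ Rania ∩ Callum: 09:15–09:45, 14:15–17:00.
Nikolai ∩ Rania ∩ Callum ∩ Zheng: 14:15–14:30, 15:15–17:00.
Windows ≥ 30 min: 15:15–17:00.
Latest start in the last window 15:15–17:00 is 17:00 − 30 min = 16:30.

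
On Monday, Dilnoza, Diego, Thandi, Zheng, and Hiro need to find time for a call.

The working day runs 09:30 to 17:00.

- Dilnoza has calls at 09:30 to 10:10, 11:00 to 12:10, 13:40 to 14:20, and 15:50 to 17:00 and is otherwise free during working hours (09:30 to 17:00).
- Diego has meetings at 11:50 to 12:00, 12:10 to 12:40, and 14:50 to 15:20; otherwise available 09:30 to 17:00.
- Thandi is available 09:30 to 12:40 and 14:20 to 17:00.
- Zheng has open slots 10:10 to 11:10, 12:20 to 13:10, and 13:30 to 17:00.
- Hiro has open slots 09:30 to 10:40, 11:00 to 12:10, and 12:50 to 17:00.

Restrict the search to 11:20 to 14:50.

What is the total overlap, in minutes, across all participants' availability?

Dilnoza free within 09:30–17:00: 10:10–11:00, 12:10–13:40, 14:20–15:50.
Diego free within 09:30–17:00: 09:30–11:50, 12:00–12:10, 12:40–14:50, 15:20–17:00.
Dilnoza ∩ Diego: 10:10–11:00, 12:40–13:40, 14:20–14:50, 15:20–15:50.
Dilnoza ∩ Diego ∩ Thandi: 10:10–11:00, 14:20–14:50, 15:20–15:50.
Dilnoza ∩ Diego ∩ Thandi ∩ Zheng: 10:10–11:00, 14:20–14:50, 15:20–15:50.
Dilnoza ∩ Diego ∩ Thandi ∩ Zheng ∩ Hiro: 10:10–10:40, 14:20–14:50, 15:20–15:50.
Restricted to 11:20–14:50: 14:20–14:50.
Total common minutes: 30.

30 minutes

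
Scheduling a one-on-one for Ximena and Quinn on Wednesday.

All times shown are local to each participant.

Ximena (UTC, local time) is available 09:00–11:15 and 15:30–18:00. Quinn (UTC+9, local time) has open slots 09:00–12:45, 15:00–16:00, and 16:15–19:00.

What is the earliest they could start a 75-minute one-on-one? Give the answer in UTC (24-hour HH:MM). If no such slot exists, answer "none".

Ximena → UTC: 09:00–11:15, 15:30–18:00.
Quinn → UTC: 00:00–03:45, 06:00–07:00, 07:15–10:00.
Ximena ∩ Quinn: 09:00–10:00.
Windows ≥ 75 min: (none).

none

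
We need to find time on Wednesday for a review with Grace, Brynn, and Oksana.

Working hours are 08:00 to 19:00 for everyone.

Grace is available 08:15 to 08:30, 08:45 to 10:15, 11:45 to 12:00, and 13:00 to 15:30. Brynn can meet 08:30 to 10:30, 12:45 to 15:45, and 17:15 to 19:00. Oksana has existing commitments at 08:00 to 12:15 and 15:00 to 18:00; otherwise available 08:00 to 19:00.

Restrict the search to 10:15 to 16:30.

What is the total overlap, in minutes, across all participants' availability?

120 minutes

Oksana free within 08:00–19:00: 12:15–15:00, 18:00–19:00.
Grace ∩ Brynn: 08:45–10:15, 13:00–15:30.
Grace ∩ Brynn ∩ Oksana: 13:00–15:00.
Restricted to 10:15–16:30: 13:00–15:00.
Total common minutes: 120.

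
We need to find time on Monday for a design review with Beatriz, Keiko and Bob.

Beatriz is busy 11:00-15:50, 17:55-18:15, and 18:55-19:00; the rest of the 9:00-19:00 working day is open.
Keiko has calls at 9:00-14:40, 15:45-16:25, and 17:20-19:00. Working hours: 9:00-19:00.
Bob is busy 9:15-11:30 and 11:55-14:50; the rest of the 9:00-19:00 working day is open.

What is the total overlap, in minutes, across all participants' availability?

Beatriz free within 09:00–19:00: 09:00–11:00, 15:50–17:55, 18:15–18:55.
Keiko free within 09:00–19:00: 14:40–15:45, 16:25–17:20.
Bob free within 09:00–19:00: 09:00–09:15, 11:30–11:55, 14:50–19:00.
Beatriz ∩ Keiko: 16:25–17:20.
Beatriz ∩ Keiko ∩ Bob: 16:25–17:20.
Total common minutes: 55.

55 minutes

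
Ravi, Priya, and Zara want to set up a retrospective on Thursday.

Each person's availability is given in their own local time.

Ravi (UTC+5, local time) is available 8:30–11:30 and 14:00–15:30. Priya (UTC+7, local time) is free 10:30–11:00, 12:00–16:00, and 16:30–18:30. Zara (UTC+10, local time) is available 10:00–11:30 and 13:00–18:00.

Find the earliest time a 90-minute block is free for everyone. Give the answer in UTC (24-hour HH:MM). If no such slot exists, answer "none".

05:00

Ravi → UTC: 03:30–06:30, 09:00–10:30.
Priya → UTC: 03:30–04:00, 05:00–09:00, 09:30–11:30.
Zara → UTC: 00:00–01:30, 03:00–08:00.
Ravi ∩ Priya: 03:30–04:00, 05:00–06:30, 09:30–10:30.
Ravi ∩ Priya ∩ Zara: 03:30–04:00, 05:00–06:30.
Windows ≥ 90 min: 05:00–06:30.
Earliest such window starts at 05:00.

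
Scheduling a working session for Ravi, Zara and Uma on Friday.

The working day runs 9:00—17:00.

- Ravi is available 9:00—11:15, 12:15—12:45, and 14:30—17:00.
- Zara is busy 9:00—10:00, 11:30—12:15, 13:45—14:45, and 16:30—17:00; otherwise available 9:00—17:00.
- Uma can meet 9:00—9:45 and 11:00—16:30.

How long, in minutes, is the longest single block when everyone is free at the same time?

105 minutes

Zara free within 09:00–17:00: 10:00–11:30, 12:15–13:45, 14:45–16:30.
Ravi ∩ Zara: 10:00–11:15, 12:15–12:45, 14:45–16:30.
Ravi ∩ Zara ∩ Uma: 11:00–11:15, 12:15–12:45, 14:45–16:30.
Common window lengths: 15, 30, 105 min; longest is 105.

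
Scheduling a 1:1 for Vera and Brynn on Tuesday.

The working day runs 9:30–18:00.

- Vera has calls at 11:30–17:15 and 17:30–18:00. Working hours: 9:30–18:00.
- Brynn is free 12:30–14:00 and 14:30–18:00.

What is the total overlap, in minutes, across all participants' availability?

15 minutes

Vera free within 09:30–18:00: 09:30–11:30, 17:15–17:30.
Vera ∩ Brynn: 17:15–17:30.
Total common minutes: 15.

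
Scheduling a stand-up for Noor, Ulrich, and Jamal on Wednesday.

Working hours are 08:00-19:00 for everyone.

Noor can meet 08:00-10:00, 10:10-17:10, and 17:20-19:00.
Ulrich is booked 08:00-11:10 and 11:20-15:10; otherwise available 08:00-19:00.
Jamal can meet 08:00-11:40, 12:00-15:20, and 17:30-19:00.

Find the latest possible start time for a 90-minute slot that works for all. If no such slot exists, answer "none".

Ulrich free within 08:00–19:00: 11:10–11:20, 15:10–19:00.
Noor ∩ Ulrich: 11:10–11:20, 15:10–17:10, 17:20–19:00.
Noor ∩ Ulrich ∩ Jamal: 11:10–11:20, 15:10–15:20, 17:30–19:00.
Windows ≥ 90 min: 17:30–19:00.
Latest start in the last window 17:30–19:00 is 19:00 − 90 min = 17:30.

17:30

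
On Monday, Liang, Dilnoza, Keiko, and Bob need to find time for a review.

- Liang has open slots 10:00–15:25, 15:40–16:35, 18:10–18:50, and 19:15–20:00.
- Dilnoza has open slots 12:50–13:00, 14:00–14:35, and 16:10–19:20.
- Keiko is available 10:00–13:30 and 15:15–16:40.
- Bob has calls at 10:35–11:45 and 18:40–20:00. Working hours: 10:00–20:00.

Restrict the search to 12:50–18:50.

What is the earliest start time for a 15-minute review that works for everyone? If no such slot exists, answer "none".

Bob free within 10:00–20:00: 10:00–10:35, 11:45–18:40.
Liang ∩ Dilnoza: 12:50–13:00, 14:00–14:35, 16:10–16:35, 18:10–18:50, 19:15–19:20.
Liang ∩ Dilnoza ∩ Keiko: 12:50–13:00, 16:10–16:35.
Liang ∩ Dilnoza ∩ Keiko ∩ Bob: 12:50–13:00, 16:10–16:35.
Restricted to 12:50–18:50: 12:50–13:00, 16:10–16:35.
Windows ≥ 15 min: 16:10–16:35.
Earliest such window starts at 16:10.

16:10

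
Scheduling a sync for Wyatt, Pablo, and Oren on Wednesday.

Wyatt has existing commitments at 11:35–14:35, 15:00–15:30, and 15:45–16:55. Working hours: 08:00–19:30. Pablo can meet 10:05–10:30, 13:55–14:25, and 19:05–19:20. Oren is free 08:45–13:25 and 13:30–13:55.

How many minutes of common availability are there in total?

25 minutes

Wyatt free within 08:00–19:30: 08:00–11:35, 14:35–15:00, 15:30–15:45, 16:55–19:30.
Wyatt ∩ Pablo: 10:05–10:30, 19:05–19:20.
Wyatt ∩ Pablo ∩ Oren: 10:05–10:30.
Total common minutes: 25.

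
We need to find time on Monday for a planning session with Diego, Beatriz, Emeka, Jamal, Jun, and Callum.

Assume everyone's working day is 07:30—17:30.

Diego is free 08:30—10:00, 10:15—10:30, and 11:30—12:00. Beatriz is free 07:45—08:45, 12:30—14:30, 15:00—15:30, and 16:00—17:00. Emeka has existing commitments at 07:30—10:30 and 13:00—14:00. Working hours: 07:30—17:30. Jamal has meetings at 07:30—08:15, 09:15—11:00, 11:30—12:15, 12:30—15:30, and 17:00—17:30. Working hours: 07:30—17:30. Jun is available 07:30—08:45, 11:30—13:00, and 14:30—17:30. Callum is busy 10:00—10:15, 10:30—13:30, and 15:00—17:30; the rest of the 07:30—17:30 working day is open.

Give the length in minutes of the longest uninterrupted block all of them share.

Emeka free within 07:30–17:30: 10:30–13:00, 14:00–17:30.
Jamal free within 07:30–17:30: 08:15–09:15, 11:00–11:30, 12:15–12:30, 15:30–17:00.
Callum free within 07:30–17:30: 07:30–10:00, 10:15–10:30, 13:30–15:00.
Diego ∩ Beatriz: 08:30–08:45.
Diego ∩ Beatriz ∩ Emeka: (none).
Diego ∩ Beatriz ∩ Emeka ∩ Jamal: (none).
Diego ∩ Beatriz ∩ Emeka ∩ Jamal ∩ Jun: (none).
Diego ∩ Beatriz ∩ Emeka ∩ Jamal ∩ Jun ∩ Callum: (none).
No common window.

0 minutes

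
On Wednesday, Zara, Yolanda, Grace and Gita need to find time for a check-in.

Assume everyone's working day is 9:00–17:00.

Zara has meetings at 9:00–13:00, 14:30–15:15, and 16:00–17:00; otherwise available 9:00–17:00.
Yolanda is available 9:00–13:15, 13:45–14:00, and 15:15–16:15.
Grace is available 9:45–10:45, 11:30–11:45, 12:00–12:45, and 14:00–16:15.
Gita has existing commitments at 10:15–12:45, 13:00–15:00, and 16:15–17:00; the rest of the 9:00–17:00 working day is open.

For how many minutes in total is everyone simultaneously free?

Zara free within 09:00–17:00: 13:00–14:30, 15:15–16:00.
Gita free within 09:00–17:00: 09:00–10:15, 12:45–13:00, 15:00–16:15.
Zara ∩ Yolanda: 13:00–13:15, 13:45–14:00, 15:15–16:00.
Zara ∩ Yolanda ∩ Grace: 15:15–16:00.
Zara ∩ Yolanda ∩ Grace ∩ Gita: 15:15–16:00.
Total common minutes: 45.

45 minutes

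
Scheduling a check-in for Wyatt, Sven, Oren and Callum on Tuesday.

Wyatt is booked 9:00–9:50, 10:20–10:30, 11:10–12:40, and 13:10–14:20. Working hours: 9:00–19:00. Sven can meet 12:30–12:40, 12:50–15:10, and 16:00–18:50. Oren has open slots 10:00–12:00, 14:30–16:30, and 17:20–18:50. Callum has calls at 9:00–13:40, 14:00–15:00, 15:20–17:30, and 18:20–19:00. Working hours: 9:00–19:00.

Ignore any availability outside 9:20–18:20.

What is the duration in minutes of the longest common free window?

50 minutes

Wyatt free within 09:00–19:00: 09:50–10:20, 10:30–11:10, 12:40–13:10, 14:20–19:00.
Callum free within 09:00–19:00: 13:40–14:00, 15:00–15:20, 17:30–18:20.
Wyatt ∩ Sven: 12:50–13:10, 14:20–15:10, 16:00–18:50.
Wyatt ∩ Sven ∩ Oren: 14:30–15:10, 16:00–16:30, 17:20–18:50.
Wyatt ∩ Sven ∩ Oren ∩ Callum: 15:00–15:10, 17:30–18:20.
Restricted to 09:20–18:20: 15:00–15:10, 17:30–18:20.
Common window lengths: 10, 50 min; longest is 50.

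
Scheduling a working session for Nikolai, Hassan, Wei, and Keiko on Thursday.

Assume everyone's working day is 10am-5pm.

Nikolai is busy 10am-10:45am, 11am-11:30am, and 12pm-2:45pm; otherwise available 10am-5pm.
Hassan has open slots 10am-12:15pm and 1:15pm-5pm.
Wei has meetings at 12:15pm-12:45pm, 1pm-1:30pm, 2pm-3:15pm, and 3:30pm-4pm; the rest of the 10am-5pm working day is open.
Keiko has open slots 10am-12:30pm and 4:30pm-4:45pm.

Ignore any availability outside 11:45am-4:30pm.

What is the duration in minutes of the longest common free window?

15 minutes

Nikolai free within 10:00–17:00: 10:45–11:00, 11:30–12:00, 14:45–17:00.
Wei free within 10:00–17:00: 10:00–12:15, 12:45–13:00, 13:30–14:00, 15:15–15:30, 16:00–17:00.
Nikolai ∩ Hassan: 10:45–11:00, 11:30–12:00, 14:45–17:00.
Nikolai ∩ Hassan ∩ Wei: 10:45–11:00, 11:30–12:00, 15:15–15:30, 16:00–17:00.
Nikolai ∩ Hassan ∩ Wei ∩ Keiko: 10:45–11:00, 11:30–12:00, 16:30–16:45.
Restricted to 11:45–16:30: 11:45–12:00.
Single common window of 15 minutes.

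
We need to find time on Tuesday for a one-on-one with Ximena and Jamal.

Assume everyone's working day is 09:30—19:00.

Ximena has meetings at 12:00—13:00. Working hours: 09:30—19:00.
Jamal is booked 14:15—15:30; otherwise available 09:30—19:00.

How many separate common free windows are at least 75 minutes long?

3

Ximena free within 09:30–19:00: 09:30–12:00, 13:00–19:00.
Jamal free within 09:30–19:00: 09:30–14:15, 15:30–19:00.
Ximena ∩ Jamal: 09:30–12:00, 13:00–14:15, 15:30–19:00.
Windows ≥ 75 min: 09:30–12:00, 13:00–14:15, 15:30–19:00.
That's 3 windows.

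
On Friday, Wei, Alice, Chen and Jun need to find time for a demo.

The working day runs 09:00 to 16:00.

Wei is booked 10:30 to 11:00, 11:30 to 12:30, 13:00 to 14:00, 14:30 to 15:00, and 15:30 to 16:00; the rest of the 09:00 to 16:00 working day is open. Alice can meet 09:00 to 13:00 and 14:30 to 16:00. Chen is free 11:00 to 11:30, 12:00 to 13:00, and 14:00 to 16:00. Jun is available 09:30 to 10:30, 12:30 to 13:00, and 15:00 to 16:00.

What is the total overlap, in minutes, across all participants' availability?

60 minutes

Wei free within 09:00–16:00: 09:00–10:30, 11:00–11:30, 12:30–13:00, 14:00–14:30, 15:00–15:30.
Wei ∩ Alice: 09:00–10:30, 11:00–11:30, 12:30–13:00, 15:00–15:30.
Wei ∩ Alice ∩ Chen: 11:00–11:30, 12:30–13:00, 15:00–15:30.
Wei ∩ Alice ∩ Chen ∩ Jun: 12:30–13:00, 15:00–15:30.
Total common minutes: 30 + 30 = 60.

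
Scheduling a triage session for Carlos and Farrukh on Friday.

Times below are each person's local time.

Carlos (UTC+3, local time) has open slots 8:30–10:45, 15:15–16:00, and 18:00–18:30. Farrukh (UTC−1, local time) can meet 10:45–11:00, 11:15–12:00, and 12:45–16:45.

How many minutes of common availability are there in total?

Carlos → UTC: 05:30–07:45, 12:15–13:00, 15:00–15:30.
Farrukh → UTC: 11:45–12:00, 12:15–13:00, 13:45–17:45.
Carlos ∩ Farrukh: 12:15–13:00, 15:00–15:30.
Total common minutes: 45 + 30 = 75.

75 minutes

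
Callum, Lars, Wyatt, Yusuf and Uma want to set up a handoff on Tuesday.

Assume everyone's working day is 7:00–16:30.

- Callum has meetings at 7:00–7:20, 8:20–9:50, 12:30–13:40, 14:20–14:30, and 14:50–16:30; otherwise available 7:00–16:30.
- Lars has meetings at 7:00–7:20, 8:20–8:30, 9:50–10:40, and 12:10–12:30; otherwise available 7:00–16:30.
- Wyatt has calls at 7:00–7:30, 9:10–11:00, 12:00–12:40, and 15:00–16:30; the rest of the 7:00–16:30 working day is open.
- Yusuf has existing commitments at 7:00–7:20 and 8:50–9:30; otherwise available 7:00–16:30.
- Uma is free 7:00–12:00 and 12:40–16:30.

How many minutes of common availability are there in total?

Callum free within 07:00–16:30: 07:20–08:20, 09:50–12:30, 13:40–14:20, 14:30–14:50.
Lars free within 07:00–16:30: 07:20–08:20, 08:30–09:50, 10:40–12:10, 12:30–16:30.
Wyatt free within 07:00–16:30: 07:30–09:10, 11:00–12:00, 12:40–15:00.
Yusuf free within 07:00–16:30: 07:20–08:50, 09:30–16:30.
Callum ∩ Lars: 07:20–08:20, 10:40–12:10, 13:40–14:20, 14:30–14:50.
Callum ∩ Lars ∩ Wyatt: 07:30–08:20, 11:00–12:00, 13:40–14:20, 14:30–14:50.
Callum ∩ Lars ∩ Wyatt ∩ Yusuf: 07:30–08:20, 11:00–12:00, 13:40–14:20, 14:30–14:50.
Callum ∩ Lars ∩ Wyatt ∩ Yusuf ∩ Uma: 07:30–08:20, 11:00–12:00, 13:40–14:20, 14:30–14:50.
Total common minutes: 50 + 60 + 40 + 20 = 170.

170 minutes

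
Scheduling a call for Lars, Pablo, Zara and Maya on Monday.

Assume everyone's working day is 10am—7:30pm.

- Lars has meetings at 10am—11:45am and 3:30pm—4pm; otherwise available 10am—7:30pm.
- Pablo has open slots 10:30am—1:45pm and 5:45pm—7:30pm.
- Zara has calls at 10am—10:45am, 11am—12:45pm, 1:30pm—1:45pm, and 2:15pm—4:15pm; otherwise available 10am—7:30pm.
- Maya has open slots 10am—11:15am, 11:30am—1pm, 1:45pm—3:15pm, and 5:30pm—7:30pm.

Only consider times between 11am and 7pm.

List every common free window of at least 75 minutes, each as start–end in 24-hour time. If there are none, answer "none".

17:45–19:00

Lars free within 10:00–19:30: 11:45–15:30, 16:00–19:30.
Zara free within 10:00–19:30: 10:45–11:00, 12:45–13:30, 13:45–14:15, 16:15–19:30.
Lars ∩ Pablo: 11:45–13:45, 17:45–19:30.
Lars ∩ Pablo ∩ Zara: 12:45–13:30, 17:45–19:30.
Lars ∩ Pablo ∩ Zara ∩ Maya: 12:45–13:00, 17:45–19:30.
Restricted to 11:00–19:00: 12:45–13:00, 17:45–19:00.
Windows ≥ 75 min: 17:45–19:00.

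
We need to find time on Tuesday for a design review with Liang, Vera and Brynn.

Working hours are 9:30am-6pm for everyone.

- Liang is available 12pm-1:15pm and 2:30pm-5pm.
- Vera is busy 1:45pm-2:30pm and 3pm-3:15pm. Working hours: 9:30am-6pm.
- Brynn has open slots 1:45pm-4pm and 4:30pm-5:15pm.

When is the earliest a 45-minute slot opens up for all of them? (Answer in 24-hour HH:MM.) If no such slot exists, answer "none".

15:15

Vera free within 09:30–18:00: 09:30–13:45, 14:30–15:00, 15:15–18:00.
Liang ∩ Vera: 12:00–13:15, 14:30–15:00, 15:15–17:00.
Liang ∩ Vera ∩ Brynn: 14:30–15:00, 15:15–16:00, 16:30–17:00.
Windows ≥ 45 min: 15:15–16:00.
Earliest such window starts at 15:15.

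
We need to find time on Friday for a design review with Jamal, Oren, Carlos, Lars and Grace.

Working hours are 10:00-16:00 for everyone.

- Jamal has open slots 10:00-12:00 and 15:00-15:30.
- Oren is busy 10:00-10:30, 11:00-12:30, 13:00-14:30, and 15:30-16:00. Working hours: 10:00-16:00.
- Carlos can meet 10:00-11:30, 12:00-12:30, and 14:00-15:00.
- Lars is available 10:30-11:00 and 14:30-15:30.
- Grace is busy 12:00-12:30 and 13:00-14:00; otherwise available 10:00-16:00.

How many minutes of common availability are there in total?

Oren free within 10:00–16:00: 10:30–11:00, 12:30–13:00, 14:30–15:30.
Grace free within 10:00–16:00: 10:00–12:00, 12:30–13:00, 14:00–16:00.
Jamal ∩ Oren: 10:30–11:00, 15:00–15:30.
Jamal ∩ Oren ∩ Carlos: 10:30–11:00.
Jamal ∩ Oren ∩ Carlos ∩ Lars: 10:30–11:00.
Jamal ∩ Oren ∩ Carlos ∩ Lars ∩ Grace: 10:30–11:00.
Total common minutes: 30.

30 minutes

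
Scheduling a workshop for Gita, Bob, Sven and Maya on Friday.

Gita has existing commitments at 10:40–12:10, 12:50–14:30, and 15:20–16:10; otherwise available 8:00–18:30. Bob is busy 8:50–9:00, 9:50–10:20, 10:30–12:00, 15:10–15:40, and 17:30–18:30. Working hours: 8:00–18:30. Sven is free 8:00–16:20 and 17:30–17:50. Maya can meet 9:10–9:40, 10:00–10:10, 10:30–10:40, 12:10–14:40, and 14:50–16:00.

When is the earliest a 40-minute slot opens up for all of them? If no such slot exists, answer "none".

12:10

Gita free within 08:00–18:30: 08:00–10:40, 12:10–12:50, 14:30–15:20, 16:10–18:30.
Bob free within 08:00–18:30: 08:00–08:50, 09:00–09:50, 10:20–10:30, 12:00–15:10, 15:40–17:30.
Gita ∩ Bob: 08:00–08:50, 09:00–09:50, 10:20–10:30, 12:10–12:50, 14:30–15:10, 16:10–17:30.
Gita ∩ Bob ∩ Sven: 08:00–08:50, 09:00–09:50, 10:20–10:30, 12:10–12:50, 14:30–15:10, 16:10–16:20.
Gita ∩ Bob ∩ Sven ∩ Maya: 09:10–09:40, 12:10–12:50, 14:30–14:40, 14:50–15:10.
Windows ≥ 40 min: 12:10–12:50.
Earliest such window starts at 12:10.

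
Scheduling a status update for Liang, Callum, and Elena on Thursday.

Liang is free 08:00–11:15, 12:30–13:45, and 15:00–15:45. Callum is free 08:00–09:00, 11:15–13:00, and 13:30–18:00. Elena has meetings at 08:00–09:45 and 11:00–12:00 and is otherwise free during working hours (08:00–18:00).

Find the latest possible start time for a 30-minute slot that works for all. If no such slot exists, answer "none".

Elena free within 08:00–18:00: 09:45–11:00, 12:00–18:00.
Liang ∩ Callum: 08:00–09:00, 12:30–13:00, 13:30–13:45, 15:00–15:45.
Liang ∩ Callum ∩ Elena: 12:30–13:00, 13:30–13:45, 15:00–15:45.
Windows ≥ 30 min: 12:30–13:00, 15:00–15:45.
Latest start in the last window 15:00–15:45 is 15:45 − 30 min = 15:15.

15:15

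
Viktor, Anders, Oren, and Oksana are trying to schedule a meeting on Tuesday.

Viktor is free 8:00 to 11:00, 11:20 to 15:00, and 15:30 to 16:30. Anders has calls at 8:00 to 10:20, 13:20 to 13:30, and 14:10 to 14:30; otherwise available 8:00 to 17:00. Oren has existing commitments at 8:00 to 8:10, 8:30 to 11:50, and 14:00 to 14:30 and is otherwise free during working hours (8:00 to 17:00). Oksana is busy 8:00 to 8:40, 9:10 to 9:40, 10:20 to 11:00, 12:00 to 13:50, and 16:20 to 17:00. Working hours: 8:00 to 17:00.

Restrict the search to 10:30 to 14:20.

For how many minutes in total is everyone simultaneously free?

20 minutes

Anders free within 08:00–17:00: 10:20–13:20, 13:30–14:10, 14:30–17:00.
Oren free within 08:00–17:00: 08:10–08:30, 11:50–14:00, 14:30–17:00.
Oksana free within 08:00–17:00: 08:40–09:10, 09:40–10:20, 11:00–12:00, 13:50–16:20.
Viktor ∩ Anders: 10:20–11:00, 11:20–13:20, 13:30–14:10, 14:30–15:00, 15:30–16:30.
Viktor ∩ Anders ∩ Oren: 11:50–13:20, 13:30–14:00, 14:30–15:00, 15:30–16:30.
Viktor ∩ Anders ∩ Oren ∩ Oksana: 11:50–12:00, 13:50–14:00, 14:30–15:00, 15:30–16:20.
Restricted to 10:30–14:20: 11:50–12:00, 13:50–14:00.
Total common minutes: 10 + 10 = 20.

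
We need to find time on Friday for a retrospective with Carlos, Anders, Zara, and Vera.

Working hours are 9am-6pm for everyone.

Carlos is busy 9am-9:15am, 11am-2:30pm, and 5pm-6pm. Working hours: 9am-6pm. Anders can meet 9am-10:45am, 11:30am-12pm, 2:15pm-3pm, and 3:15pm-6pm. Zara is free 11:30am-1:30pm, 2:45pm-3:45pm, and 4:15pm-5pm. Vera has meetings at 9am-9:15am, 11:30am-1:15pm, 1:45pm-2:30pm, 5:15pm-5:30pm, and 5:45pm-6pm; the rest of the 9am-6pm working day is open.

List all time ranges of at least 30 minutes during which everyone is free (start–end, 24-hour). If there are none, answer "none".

15:15–15:45, 16:15–17:00

Carlos free within 09:00–18:00: 09:15–11:00, 14:30–17:00.
Vera free within 09:00–18:00: 09:15–11:30, 13:15–13:45, 14:30–17:15, 17:30–17:45.
Carlos ∩ Anders: 09:15–10:45, 14:30–15:00, 15:15–17:00.
Carlos ∩ Anders ∩ Zara: 14:45–15:00, 15:15–15:45, 16:15–17:00.
Carlos ∩ Anders ∩ Zara ∩ Vera: 14:45–15:00, 15:15–15:45, 16:15–17:00.
Windows ≥ 30 min: 15:15–15:45, 16:15–17:00.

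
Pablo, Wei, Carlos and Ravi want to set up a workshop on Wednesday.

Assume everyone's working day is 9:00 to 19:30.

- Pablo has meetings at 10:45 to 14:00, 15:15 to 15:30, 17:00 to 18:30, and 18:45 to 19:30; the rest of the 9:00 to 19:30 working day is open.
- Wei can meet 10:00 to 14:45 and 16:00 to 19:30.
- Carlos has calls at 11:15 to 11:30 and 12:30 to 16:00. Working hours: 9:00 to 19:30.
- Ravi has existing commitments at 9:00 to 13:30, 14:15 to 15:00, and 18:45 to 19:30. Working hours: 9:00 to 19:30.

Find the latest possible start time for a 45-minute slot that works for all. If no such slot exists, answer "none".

Pablo free within 09:00–19:30: 09:00–10:45, 14:00–15:15, 15:30–17:00, 18:30–18:45.
Carlos free within 09:00–19:30: 09:00–11:15, 11:30–12:30, 16:00–19:30.
Ravi free within 09:00–19:30: 13:30–14:15, 15:00–18:45.
Pablo ∩ Wei: 10:00–10:45, 14:00–14:45, 16:00–17:00, 18:30–18:45.
Pablo ∩ Wei ∩ Carlos: 10:00–10:45, 16:00–17:00, 18:30–18:45.
Pablo ∩ Wei ∩ Carlos ∩ Ravi: 16:00–17:00, 18:30–18:45.
Windows ≥ 45 min: 16:00–17:00.
Latest start in the last window 16:00–17:00 is 17:00 − 45 min = 16:15.

16:15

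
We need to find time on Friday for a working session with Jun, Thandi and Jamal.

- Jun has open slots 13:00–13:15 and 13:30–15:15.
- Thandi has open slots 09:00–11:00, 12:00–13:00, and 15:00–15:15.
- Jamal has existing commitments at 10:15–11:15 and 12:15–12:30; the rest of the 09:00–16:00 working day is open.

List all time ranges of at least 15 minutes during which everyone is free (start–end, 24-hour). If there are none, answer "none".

Jamal free within 09:00–16:00: 09:00–10:15, 11:15–12:15, 12:30–16:00.
Jun ∩ Thandi: 15:00–15:15.
Jun ∩ Thandi ∩ Jamal: 15:00–15:15.
Windows ≥ 15 min: 15:00–15:15.

15:00–15:15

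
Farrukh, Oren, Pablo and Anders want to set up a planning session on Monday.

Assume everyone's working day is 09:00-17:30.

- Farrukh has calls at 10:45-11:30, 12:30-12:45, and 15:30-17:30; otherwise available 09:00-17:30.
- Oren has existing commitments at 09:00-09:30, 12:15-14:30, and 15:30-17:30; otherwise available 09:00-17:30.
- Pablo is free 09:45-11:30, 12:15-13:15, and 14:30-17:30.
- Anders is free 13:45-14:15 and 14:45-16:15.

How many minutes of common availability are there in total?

45 minutes

Farrukh free within 09:00–17:30: 09:00–10:45, 11:30–12:30, 12:45–15:30.
Oren free within 09:00–17:30: 09:30–12:15, 14:30–15:30.
Farrukh ∩ Oren: 09:30–10:45, 11:30–12:15, 14:30–15:30.
Farrukh ∩ Oren ∩ Pablo: 09:45–10:45, 14:30–15:30.
Farrukh ∩ Oren ∩ Pablo ∩ Anders: 14:45–15:30.
Total common minutes: 45.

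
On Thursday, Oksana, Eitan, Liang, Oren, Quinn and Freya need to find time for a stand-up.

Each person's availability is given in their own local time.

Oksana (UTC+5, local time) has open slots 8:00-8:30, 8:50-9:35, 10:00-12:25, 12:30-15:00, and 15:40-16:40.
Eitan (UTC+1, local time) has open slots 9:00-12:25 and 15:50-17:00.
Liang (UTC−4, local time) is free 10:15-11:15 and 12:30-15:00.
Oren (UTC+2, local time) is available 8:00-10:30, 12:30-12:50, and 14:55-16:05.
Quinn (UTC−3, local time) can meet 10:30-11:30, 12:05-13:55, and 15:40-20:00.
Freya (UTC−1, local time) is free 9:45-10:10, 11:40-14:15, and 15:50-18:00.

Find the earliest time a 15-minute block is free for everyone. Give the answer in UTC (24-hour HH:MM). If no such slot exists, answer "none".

none

Oksana → UTC: 03:00–03:30, 03:50–04:35, 05:00–07:25, 07:30–10:00, 10:40–11:40.
Eitan → UTC: 08:00–11:25, 14:50–16:00.
Liang → UTC: 14:15–15:15, 16:30–19:00.
Oren → UTC: 06:00–08:30, 10:30–10:50, 12:55–14:05.
Quinn → UTC: 13:30–14:30, 15:05–16:55, 18:40–23:00.
Freya → UTC: 10:45–11:10, 12:40–15:15, 16:50–19:00.
Oksana ∩ Eitan: 08:00–10:00, 10:40–11:25.
Oksana ∩ Eitan ∩ Liang: (none).
Oksana ∩ Eitan ∩ Liang ∩ Oren: (none).
Oksana ∩ Eitan ∩ Liang ∩ Oren ∩ Quinn: (none).
Oksana ∩ Eitan ∩ Liang ∩ Oren ∩ Quinn ∩ Freya: (none).
Windows ≥ 15 min: (none).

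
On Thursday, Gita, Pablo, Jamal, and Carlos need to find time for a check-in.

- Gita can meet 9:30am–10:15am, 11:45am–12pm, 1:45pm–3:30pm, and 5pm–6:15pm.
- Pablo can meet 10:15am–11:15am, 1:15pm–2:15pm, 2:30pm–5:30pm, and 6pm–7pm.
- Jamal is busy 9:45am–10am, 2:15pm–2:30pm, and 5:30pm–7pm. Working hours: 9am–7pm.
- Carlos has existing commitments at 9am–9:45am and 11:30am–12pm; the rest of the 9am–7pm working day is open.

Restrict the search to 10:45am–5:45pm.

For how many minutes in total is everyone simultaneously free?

Jamal free within 09:00–19:00: 09:00–09:45, 10:00–14:15, 14:30–17:30.
Carlos free within 09:00–19:00: 09:45–11:30, 12:00–19:00.
Gita ∩ Pablo: 13:45–14:15, 14:30–15:30, 17:00–17:30, 18:00–18:15.
Gita ∩ Pablo ∩ Jamal: 13:45–14:15, 14:30–15:30, 17:00–17:30.
Gita ∩ Pablo ∩ Jamal ∩ Carlos: 13:45–14:15, 14:30–15:30, 17:00–17:30.
Restricted to 10:45–17:45: 13:45–14:15, 14:30–15:30, 17:00–17:30.
Total common minutes: 30 + 60 + 30 = 120.

120 minutes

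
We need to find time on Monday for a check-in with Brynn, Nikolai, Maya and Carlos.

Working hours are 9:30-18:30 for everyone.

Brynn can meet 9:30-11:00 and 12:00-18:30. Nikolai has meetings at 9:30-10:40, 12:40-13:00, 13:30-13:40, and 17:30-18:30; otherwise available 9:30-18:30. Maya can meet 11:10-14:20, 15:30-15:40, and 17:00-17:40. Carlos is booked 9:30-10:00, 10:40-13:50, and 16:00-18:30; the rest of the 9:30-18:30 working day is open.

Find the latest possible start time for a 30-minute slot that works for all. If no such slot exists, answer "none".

Nikolai free within 09:30–18:30: 10:40–12:40, 13:00–13:30, 13:40–17:30.
Carlos free within 09:30–18:30: 10:00–10:40, 13:50–16:00.
Brynn ∩ Nikolai: 10:40–11:00, 12:00–12:40, 13:00–13:30, 13:40–17:30.
Brynn ∩ Nikolai ∩ Maya: 12:00–12:40, 13:00–13:30, 13:40–14:20, 15:30–15:40, 17:00–17:30.
Brynn ∩ Nikolai ∩ Maya ∩ Carlos: 13:50–14:20, 15:30–15:40.
Windows ≥ 30 min: 13:50–14:20.
Latest start in the last window 13:50–14:20 is 14:20 − 30 min = 13:50.

13:50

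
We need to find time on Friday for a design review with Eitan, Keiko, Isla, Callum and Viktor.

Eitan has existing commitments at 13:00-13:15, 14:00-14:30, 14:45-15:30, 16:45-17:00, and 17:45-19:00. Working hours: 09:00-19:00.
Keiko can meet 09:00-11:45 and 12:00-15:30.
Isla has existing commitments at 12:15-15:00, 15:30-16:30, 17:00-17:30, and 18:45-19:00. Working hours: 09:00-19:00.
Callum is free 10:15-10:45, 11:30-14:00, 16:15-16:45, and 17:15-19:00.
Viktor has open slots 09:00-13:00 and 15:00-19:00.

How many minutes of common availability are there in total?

60 minutes

Eitan free within 09:00–19:00: 09:00–13:00, 13:15–14:00, 14:30–14:45, 15:30–16:45, 17:00–17:45.
Isla free within 09:00–19:00: 09:00–12:15, 15:00–15:30, 16:30–17:00, 17:30–18:45.
Eitan ∩ Keiko: 09:00–11:45, 12:00–13:00, 13:15–14:00, 14:30–14:45.
Eitan ∩ Keiko ∩ Isla: 09:00–11:45, 12:00–12:15.
Eitan ∩ Keiko ∩ Isla ∩ Callum: 10:15–10:45, 11:30–11:45, 12:00–12:15.
Eitan ∩ Keiko ∩ Isla ∩ Callum ∩ Viktor: 10:15–10:45, 11:30–11:45, 12:00–12:15.
Total common minutes: 30 + 15 + 15 = 60.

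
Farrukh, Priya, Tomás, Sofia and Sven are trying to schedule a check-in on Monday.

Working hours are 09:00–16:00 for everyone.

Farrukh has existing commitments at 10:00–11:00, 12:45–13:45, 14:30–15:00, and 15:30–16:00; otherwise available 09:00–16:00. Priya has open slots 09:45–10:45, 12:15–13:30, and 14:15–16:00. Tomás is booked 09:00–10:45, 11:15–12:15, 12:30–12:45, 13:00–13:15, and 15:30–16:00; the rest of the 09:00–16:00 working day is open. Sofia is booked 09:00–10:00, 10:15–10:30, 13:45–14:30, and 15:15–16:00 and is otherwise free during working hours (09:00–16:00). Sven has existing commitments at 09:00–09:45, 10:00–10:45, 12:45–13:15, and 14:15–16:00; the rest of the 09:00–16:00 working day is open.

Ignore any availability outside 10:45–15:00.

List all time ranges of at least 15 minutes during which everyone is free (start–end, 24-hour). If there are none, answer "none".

12:15–12:30

Farrukh free within 09:00–16:00: 09:00–10:00, 11:00–12:45, 13:45–14:30, 15:00–15:30.
Tomás free within 09:00–16:00: 10:45–11:15, 12:15–12:30, 12:45–13:00, 13:15–15:30.
Sofia free within 09:00–16:00: 10:00–10:15, 10:30–13:45, 14:30–15:15.
Sven free within 09:00–16:00: 09:45–10:00, 10:45–12:45, 13:15–14:15.
Farrukh ∩ Priya: 09:45–10:00, 12:15–12:45, 14:15–14:30, 15:00–15:30.
Farrukh ∩ Priya ∩ Tomás: 12:15–12:30, 14:15–14:30, 15:00–15:30.
Farrukh ∩ Priya ∩ Tomás ∩ Sofia: 12:15–12:30, 15:00–15:15.
Farrukh ∩ Priya ∩ Tomás ∩ Sofia ∩ Sven: 12:15–12:30.
Restricted to 10:45–15:00: 12:15–12:30.
Windows ≥ 15 min: 12:15–12:30.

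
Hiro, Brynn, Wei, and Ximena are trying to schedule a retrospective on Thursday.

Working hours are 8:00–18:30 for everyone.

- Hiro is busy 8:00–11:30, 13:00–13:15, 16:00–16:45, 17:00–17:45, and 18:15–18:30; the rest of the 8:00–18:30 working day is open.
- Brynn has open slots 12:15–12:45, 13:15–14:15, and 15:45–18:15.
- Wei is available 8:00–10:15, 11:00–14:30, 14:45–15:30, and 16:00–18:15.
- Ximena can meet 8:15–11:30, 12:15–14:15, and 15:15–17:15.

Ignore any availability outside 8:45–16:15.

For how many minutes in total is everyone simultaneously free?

90 minutes

Hiro free within 08:00–18:30: 11:30–13:00, 13:15–16:00, 16:45–17:00, 17:45–18:15.
Hiro ∩ Brynn: 12:15–12:45, 13:15–14:15, 15:45–16:00, 16:45–17:00, 17:45–18:15.
Hiro ∩ Brynn ∩ Wei: 12:15–12:45, 13:15–14:15, 16:45–17:00, 17:45–18:15.
Hiro ∩ Brynn ∩ Wei ∩ Ximena: 12:15–12:45, 13:15–14:15, 16:45–17:00.
Restricted to 08:45–16:15: 12:15–12:45, 13:15–14:15.
Total common minutes: 30 + 60 = 90.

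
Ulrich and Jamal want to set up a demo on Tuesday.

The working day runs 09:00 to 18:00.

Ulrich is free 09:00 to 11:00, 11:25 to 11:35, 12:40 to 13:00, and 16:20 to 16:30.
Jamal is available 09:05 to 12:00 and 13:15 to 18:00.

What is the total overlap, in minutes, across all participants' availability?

Ulrich ∩ Jamal: 09:05–11:00, 11:25–11:35, 16:20–16:30.
Total common minutes: 115 + 10 + 10 = 135.

135 minutes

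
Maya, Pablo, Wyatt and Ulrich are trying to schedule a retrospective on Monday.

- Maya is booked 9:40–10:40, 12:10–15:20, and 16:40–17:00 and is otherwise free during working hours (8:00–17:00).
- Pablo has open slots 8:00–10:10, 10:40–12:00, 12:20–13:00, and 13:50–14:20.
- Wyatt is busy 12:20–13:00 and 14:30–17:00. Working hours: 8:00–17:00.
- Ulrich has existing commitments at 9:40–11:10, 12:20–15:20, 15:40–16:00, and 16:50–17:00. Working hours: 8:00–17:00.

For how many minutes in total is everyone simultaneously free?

150 minutes

Maya free within 08:00–17:00: 08:00–09:40, 10:40–12:10, 15:20–16:40.
Wyatt free within 08:00–17:00: 08:00–12:20, 13:00–14:30.
Ulrich free within 08:00–17:00: 08:00–09:40, 11:10–12:20, 15:20–15:40, 16:00–16:50.
Maya ∩ Pablo: 08:00–09:40, 10:40–12:00.
Maya ∩ Pablo ∩ Wyatt: 08:00–09:40, 10:40–12:00.
Maya ∩ Pablo ∩ Wyatt ∩ Ulrich: 08:00–09:40, 11:10–12:00.
Total common minutes: 100 + 50 = 150.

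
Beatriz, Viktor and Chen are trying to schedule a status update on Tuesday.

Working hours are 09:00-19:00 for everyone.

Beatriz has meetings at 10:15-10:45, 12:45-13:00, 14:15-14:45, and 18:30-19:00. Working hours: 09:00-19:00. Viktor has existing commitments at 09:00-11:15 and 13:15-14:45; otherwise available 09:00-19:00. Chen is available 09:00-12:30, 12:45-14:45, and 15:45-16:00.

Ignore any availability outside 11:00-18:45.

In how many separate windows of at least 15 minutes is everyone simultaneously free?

Beatriz free within 09:00–19:00: 09:00–10:15, 10:45–12:45, 13:00–14:15, 14:45–18:30.
Viktor free within 09:00–19:00: 11:15–13:15, 14:45–19:00.
Beatriz ∩ Viktor: 11:15–12:45, 13:00–13:15, 14:45–18:30.
Beatriz ∩ Viktor ∩ Chen: 11:15–12:30, 13:00–13:15, 15:45–16:00.
Restricted to 11:00–18:45: 11:15–12:30, 13:00–13:15, 15:45–16:00.
Windows ≥ 15 min: 11:15–12:30, 13:00–13:15, 15:45–16:00.
That's 3 windows.

3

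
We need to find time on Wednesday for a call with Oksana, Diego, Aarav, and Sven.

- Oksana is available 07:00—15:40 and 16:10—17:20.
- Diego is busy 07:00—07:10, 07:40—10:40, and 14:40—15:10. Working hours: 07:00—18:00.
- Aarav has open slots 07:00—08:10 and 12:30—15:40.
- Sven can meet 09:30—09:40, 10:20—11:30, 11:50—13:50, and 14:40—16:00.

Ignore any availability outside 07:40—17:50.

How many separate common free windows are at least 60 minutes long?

1

Diego free within 07:00–18:00: 07:10–07:40, 10:40–14:40, 15:10–18:00.
Oksana ∩ Diego: 07:10–07:40, 10:40–14:40, 15:10–15:40, 16:10–17:20.
Oksana ∩ Diego ∩ Aarav: 07:10–07:40, 12:30–14:40, 15:10–15:40.
Oksana ∩ Diego ∩ Aarav ∩ Sven: 12:30–13:50, 15:10–15:40.
Restricted to 07:40–17:50: 12:30–13:50, 15:10–15:40.
Windows ≥ 60 min: 12:30–13:50.
That's 1 window.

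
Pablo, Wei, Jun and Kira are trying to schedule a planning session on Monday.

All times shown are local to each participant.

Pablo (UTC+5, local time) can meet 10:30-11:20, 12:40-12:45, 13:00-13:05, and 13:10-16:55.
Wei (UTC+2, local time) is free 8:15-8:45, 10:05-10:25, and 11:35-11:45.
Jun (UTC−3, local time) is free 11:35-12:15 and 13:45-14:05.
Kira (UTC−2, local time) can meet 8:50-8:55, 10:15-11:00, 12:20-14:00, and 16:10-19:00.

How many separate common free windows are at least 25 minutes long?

Pablo → UTC: 05:30–06:20, 07:40–07:45, 08:00–08:05, 08:10–11:55.
Wei → UTC: 06:15–06:45, 08:05–08:25, 09:35–09:45.
Jun → UTC: 14:35–15:15, 16:45–17:05.
Kira → UTC: 10:50–10:55, 12:15–13:00, 14:20–16:00, 18:10–21:00.
Pablo ∩ Wei: 06:15–06:20, 08:10–08:25, 09:35–09:45.
Pablo ∩ Wei ∩ Jun: (none).
Pablo ∩ Wei ∩ Jun ∩ Kira: (none).
Windows ≥ 25 min: (none).
That's 0 windows.

0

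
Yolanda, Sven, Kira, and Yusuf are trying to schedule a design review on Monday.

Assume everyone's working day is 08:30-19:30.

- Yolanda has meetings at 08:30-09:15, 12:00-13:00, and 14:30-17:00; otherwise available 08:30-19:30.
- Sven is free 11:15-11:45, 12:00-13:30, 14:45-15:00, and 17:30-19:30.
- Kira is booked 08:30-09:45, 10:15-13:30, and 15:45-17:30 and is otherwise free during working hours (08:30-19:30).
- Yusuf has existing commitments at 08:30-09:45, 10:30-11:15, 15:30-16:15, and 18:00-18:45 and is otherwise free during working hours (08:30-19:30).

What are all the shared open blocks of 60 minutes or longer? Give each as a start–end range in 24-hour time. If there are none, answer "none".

none

Yolanda free within 08:30–19:30: 09:15–12:00, 13:00–14:30, 17:00–19:30.
Kira free within 08:30–19:30: 09:45–10:15, 13:30–15:45, 17:30–19:30.
Yusuf free within 08:30–19:30: 09:45–10:30, 11:15–15:30, 16:15–18:00, 18:45–19:30.
Yolanda ∩ Sven: 11:15–11:45, 13:00–13:30, 17:30–19:30.
Yolanda ∩ Sven ∩ Kira: 17:30–19:30.
Yolanda ∩ Sven ∩ Kira ∩ Yusuf: 17:30–18:00, 18:45–19:30.
Windows ≥ 60 min: (none).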